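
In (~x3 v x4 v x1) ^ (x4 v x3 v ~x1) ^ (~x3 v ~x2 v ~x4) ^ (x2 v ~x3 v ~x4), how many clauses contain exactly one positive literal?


A definite clause has exactly one positive literal.
Clause 1: 2 positive -> not definite
Clause 2: 2 positive -> not definite
Clause 3: 0 positive -> not definite
Clause 4: 1 positive -> definite
Definite clause count = 1.

1


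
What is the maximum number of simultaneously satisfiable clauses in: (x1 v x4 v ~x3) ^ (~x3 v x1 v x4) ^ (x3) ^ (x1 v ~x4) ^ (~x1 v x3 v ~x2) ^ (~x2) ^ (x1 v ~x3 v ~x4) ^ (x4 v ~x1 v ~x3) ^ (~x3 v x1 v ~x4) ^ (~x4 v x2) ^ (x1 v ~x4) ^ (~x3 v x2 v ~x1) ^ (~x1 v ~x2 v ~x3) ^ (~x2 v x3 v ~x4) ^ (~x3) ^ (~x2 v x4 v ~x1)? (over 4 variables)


Enumerate all 16 truth assignments.
For each, count how many of the 16 clauses are satisfied.
The formula is not fully satisfiable, so the maximum is below 16.
Maximum simultaneously satisfiable clauses = 15.

15


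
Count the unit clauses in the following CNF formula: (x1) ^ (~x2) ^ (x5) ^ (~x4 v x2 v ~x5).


A unit clause contains exactly one literal.
Unit clauses found: (x1), (~x2), (x5).
Count = 3.

3


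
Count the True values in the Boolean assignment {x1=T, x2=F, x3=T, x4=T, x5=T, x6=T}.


The weight is the number of variables assigned True.
True variables: x1, x3, x4, x5, x6.
Weight = 5.

5


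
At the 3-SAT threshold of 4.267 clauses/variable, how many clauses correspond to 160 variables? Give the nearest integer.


The 3-SAT phase transition occurs at approximately 4.267 clauses per variable.
m = 4.267 * 160 = 682.72.
Rounded to nearest integer: 683.

683


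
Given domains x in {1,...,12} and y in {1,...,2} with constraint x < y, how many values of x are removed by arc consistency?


For the constraint x < y, x needs a supporting value in y's domain.
x can be at most 1 (one less than y's maximum).
Valid x values from domain: 1 out of 12.
Pruned = 12 - 1 = 11.

11


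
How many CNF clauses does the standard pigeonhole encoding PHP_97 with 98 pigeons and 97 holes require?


The PHP encoding has two parts:
1) At-least-one-hole clauses: 98 (one per pigeon, each with 97 literals).
2) At-most-one-pigeon-per-hole clauses: 97 holes * C(98,2) = 97 * 4753 = 461041.
Total clauses = 98 + 461041 = 461139.

461139


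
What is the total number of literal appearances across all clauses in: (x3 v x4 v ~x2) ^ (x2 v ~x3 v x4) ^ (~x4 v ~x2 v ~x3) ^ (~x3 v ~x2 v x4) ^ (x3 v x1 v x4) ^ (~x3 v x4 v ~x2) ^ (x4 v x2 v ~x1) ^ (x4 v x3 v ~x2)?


Clause lengths: 3, 3, 3, 3, 3, 3, 3, 3.
Sum = 3 + 3 + 3 + 3 + 3 + 3 + 3 + 3 = 24.

24


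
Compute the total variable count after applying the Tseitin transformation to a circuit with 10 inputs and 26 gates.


The Tseitin transformation introduces one auxiliary variable per gate.
Total variables = inputs + gates = 10 + 26 = 36.

36


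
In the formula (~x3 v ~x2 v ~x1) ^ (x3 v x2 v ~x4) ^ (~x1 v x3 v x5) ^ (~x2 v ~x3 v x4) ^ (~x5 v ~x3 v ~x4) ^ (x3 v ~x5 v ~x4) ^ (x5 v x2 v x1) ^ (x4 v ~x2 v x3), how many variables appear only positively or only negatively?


A pure literal appears in only one polarity across all clauses.
No pure literals found.
Count = 0.

0


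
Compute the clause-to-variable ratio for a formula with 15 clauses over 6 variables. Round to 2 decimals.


Clause-to-variable ratio = clauses / variables.
15 / 6 = 2.5.

2.5


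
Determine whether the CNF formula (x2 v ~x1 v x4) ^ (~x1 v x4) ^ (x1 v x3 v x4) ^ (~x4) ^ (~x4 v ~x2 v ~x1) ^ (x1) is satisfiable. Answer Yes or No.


Check all 16 possible truth assignments.
Number of satisfying assignments found: 0.
The formula is unsatisfiable.

No


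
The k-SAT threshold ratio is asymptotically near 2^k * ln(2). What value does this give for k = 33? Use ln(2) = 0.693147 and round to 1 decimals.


Using the asymptotic formula: threshold ~ 2^k * ln(2).
2^33 = 8589934592.
8589934592 * 0.693147 = 5954087392.6.

5954087392.6


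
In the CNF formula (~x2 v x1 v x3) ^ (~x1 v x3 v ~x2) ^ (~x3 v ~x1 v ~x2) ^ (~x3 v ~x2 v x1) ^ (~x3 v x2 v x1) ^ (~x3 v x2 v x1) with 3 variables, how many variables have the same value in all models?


Find all satisfying assignments: 3 model(s).
Check which variables have the same value in every model.
Fixed variables: x2=F.
Backbone size = 1.

1


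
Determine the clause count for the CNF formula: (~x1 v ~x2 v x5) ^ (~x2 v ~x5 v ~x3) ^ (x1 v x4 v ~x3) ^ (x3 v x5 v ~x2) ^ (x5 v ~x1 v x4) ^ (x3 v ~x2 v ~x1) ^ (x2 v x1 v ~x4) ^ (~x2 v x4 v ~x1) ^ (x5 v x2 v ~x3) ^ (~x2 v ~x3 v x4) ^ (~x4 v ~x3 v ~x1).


Each group enclosed in parentheses joined by ^ is one clause.
Counting the conjuncts: 11 clauses.

11


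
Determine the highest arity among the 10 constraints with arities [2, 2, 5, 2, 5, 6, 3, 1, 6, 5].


The arities are: 2, 2, 5, 2, 5, 6, 3, 1, 6, 5.
Scan for the maximum value.
Maximum arity = 6.

6


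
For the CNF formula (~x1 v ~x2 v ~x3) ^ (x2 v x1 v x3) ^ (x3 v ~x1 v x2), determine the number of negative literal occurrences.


Scan each clause for negated literals.
Clause 1: 3 negative; Clause 2: 0 negative; Clause 3: 1 negative.
Total negative literal occurrences = 4.

4


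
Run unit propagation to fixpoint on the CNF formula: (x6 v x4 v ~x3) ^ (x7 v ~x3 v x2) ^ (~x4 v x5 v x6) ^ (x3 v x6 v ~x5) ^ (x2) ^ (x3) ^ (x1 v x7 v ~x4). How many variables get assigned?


Unit propagation repeatedly assigns the literal in any unit clause, then simplifies.
Assignments in order: x2 = T, x3 = T.
No further unit clauses remain.
Total variables assigned = 2.

2


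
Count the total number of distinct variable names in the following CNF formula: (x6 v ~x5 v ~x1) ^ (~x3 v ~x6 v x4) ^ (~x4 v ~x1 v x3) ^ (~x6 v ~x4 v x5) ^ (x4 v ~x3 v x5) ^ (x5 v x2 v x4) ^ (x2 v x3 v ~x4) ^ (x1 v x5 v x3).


Identify each distinct variable in the formula.
Variables found: x1, x2, x3, x4, x5, x6.
Total distinct variables = 6.

6


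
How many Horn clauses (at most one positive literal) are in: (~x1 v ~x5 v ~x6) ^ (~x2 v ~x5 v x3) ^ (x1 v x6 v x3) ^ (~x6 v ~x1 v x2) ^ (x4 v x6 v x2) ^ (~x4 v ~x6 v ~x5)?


A Horn clause has at most one positive literal.
Clause 1: 0 positive lit(s) -> Horn
Clause 2: 1 positive lit(s) -> Horn
Clause 3: 3 positive lit(s) -> not Horn
Clause 4: 1 positive lit(s) -> Horn
Clause 5: 3 positive lit(s) -> not Horn
Clause 6: 0 positive lit(s) -> Horn
Total Horn clauses = 4.

4


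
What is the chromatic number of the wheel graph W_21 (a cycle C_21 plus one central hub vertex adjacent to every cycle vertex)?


W_21 consists of the cycle C_21 together with a hub vertex adjacent to every cycle vertex.
The cycle C_21 needs 3 colors (odd cycle -> 3).
The hub is adjacent to every cycle vertex, so it must receive a new color distinct from all of them.
Chromatic number = 3 + 1 = 4.

4


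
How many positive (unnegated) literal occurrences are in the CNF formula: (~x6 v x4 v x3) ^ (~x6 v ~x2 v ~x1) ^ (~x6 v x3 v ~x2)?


Scan each clause for unnegated literals.
Clause 1: 2 positive; Clause 2: 0 positive; Clause 3: 1 positive.
Total positive literal occurrences = 3.

3


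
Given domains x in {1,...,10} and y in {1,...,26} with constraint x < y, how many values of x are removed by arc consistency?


For the constraint x < y, x needs a supporting value in y's domain.
x can be at most 25 (one less than y's maximum).
Valid x values from domain: 10 out of 10.
Pruned = 10 - 10 = 0.

0


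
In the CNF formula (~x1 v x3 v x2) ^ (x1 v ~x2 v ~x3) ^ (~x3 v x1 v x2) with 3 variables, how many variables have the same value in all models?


Find all satisfying assignments: 5 model(s).
Check which variables have the same value in every model.
No variable is fixed across all models.
Backbone size = 0.

0


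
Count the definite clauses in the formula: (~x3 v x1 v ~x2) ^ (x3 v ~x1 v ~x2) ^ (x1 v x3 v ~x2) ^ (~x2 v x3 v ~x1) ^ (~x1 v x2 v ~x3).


A definite clause has exactly one positive literal.
Clause 1: 1 positive -> definite
Clause 2: 1 positive -> definite
Clause 3: 2 positive -> not definite
Clause 4: 1 positive -> definite
Clause 5: 1 positive -> definite
Definite clause count = 4.

4


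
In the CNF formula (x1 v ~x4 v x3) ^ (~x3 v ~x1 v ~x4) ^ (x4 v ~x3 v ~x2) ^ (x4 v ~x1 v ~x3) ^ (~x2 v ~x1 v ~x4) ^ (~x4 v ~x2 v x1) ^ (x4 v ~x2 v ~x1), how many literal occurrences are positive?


Scan each clause for unnegated literals.
Clause 1: 2 positive; Clause 2: 0 positive; Clause 3: 1 positive; Clause 4: 1 positive; Clause 5: 0 positive; Clause 6: 1 positive; Clause 7: 1 positive.
Total positive literal occurrences = 6.

6


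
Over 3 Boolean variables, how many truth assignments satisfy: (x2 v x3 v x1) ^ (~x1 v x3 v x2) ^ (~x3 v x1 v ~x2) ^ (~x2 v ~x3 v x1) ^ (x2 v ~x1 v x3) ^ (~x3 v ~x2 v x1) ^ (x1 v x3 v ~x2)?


Enumerate all 8 truth assignments over 3 variables.
Test each against every clause.
Satisfying assignments found: 4.

4


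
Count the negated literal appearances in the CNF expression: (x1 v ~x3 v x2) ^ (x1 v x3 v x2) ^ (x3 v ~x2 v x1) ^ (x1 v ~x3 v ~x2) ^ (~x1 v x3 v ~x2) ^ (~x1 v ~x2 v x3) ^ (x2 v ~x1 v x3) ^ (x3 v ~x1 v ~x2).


Scan each clause for negated literals.
Clause 1: 1 negative; Clause 2: 0 negative; Clause 3: 1 negative; Clause 4: 2 negative; Clause 5: 2 negative; Clause 6: 2 negative; Clause 7: 1 negative; Clause 8: 2 negative.
Total negative literal occurrences = 11.

11


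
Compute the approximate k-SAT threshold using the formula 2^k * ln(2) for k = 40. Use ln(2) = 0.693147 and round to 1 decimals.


Using the asymptotic formula: threshold ~ 2^k * ln(2).
2^40 = 1099511627776.
1099511627776 * 0.693147 = 762123186258.1.

762123186258.1


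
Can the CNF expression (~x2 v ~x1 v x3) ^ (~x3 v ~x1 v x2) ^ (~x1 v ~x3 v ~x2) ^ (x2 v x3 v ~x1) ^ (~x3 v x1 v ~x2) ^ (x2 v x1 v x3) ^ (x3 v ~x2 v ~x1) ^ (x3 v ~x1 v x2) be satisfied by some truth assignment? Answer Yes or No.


Check all 8 possible truth assignments.
Number of satisfying assignments found: 2.
The formula is satisfiable.

Yes


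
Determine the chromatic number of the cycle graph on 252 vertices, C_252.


A cycle on an even number of vertices is bipartite: alternate two colors around the cycle.
Since 252 is even, two colors suffice, and at least two are needed because the graph has edges.
Chromatic number = 2.

2


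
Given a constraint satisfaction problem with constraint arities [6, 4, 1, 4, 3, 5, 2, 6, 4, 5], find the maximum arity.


The arities are: 6, 4, 1, 4, 3, 5, 2, 6, 4, 5.
Scan for the maximum value.
Maximum arity = 6.

6


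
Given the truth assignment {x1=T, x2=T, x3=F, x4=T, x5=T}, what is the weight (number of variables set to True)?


The weight is the number of variables assigned True.
True variables: x1, x2, x4, x5.
Weight = 4.

4


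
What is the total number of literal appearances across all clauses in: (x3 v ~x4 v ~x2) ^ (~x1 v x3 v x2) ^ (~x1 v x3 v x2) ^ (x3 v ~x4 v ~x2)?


Clause lengths: 3, 3, 3, 3.
Sum = 3 + 3 + 3 + 3 = 12.

12


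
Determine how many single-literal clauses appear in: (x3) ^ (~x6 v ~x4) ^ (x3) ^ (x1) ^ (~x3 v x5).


A unit clause contains exactly one literal.
Unit clauses found: (x3), (x3), (x1).
Count = 3.

3


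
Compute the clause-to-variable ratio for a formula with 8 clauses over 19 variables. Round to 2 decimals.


Clause-to-variable ratio = clauses / variables.
8 / 19 = 0.42.

0.42


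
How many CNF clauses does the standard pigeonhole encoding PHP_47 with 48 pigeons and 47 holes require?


The PHP encoding has two parts:
1) At-least-one-hole clauses: 48 (one per pigeon, each with 47 literals).
2) At-most-one-pigeon-per-hole clauses: 47 holes * C(48,2) = 47 * 1128 = 53016.
Total clauses = 48 + 53016 = 53064.

53064


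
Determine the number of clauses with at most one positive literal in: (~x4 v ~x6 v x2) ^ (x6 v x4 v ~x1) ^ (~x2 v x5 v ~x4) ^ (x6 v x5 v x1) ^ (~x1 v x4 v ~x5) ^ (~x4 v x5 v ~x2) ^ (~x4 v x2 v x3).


A Horn clause has at most one positive literal.
Clause 1: 1 positive lit(s) -> Horn
Clause 2: 2 positive lit(s) -> not Horn
Clause 3: 1 positive lit(s) -> Horn
Clause 4: 3 positive lit(s) -> not Horn
Clause 5: 1 positive lit(s) -> Horn
Clause 6: 1 positive lit(s) -> Horn
Clause 7: 2 positive lit(s) -> not Horn
Total Horn clauses = 4.

4


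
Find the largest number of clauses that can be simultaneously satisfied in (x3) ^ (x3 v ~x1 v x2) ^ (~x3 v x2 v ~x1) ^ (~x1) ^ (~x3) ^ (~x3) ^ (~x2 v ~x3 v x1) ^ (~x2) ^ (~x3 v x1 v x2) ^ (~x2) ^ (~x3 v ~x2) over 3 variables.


Enumerate all 8 truth assignments.
For each, count how many of the 11 clauses are satisfied.
The formula is not fully satisfiable, so the maximum is below 11.
Maximum simultaneously satisfiable clauses = 10.

10


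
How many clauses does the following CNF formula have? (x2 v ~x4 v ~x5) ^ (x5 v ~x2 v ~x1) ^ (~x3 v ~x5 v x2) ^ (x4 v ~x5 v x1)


Each group enclosed in parentheses joined by ^ is one clause.
Counting the conjuncts: 4 clauses.

4


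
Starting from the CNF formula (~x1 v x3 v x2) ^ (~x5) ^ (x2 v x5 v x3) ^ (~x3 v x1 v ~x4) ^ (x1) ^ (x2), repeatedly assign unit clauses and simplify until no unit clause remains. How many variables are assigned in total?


Unit propagation repeatedly assigns the literal in any unit clause, then simplifies.
Assignments in order: x5 = F, x1 = T, x2 = T.
No further unit clauses remain.
Total variables assigned = 3.

3


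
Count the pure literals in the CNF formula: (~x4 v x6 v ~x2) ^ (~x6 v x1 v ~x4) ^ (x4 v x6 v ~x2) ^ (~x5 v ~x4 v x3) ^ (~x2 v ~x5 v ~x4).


A pure literal appears in only one polarity across all clauses.
Pure literals: x1 (positive only), x2 (negative only), x3 (positive only), x5 (negative only).
Count = 4.

4


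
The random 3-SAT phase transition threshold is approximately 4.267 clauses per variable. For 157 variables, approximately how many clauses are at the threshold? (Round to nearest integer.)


The 3-SAT phase transition occurs at approximately 4.267 clauses per variable.
m = 4.267 * 157 = 669.919.
Rounded to nearest integer: 670.

670


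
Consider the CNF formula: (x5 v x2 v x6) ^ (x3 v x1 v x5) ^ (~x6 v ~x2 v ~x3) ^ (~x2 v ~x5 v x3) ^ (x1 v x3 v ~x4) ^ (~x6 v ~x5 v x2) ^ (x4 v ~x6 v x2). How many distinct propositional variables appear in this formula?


Identify each distinct variable in the formula.
Variables found: x1, x2, x3, x4, x5, x6.
Total distinct variables = 6.

6


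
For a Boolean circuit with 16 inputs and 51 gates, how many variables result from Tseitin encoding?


The Tseitin transformation introduces one auxiliary variable per gate.
Total variables = inputs + gates = 16 + 51 = 67.

67


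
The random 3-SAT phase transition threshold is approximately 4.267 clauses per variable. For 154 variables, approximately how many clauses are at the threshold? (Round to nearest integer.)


The 3-SAT phase transition occurs at approximately 4.267 clauses per variable.
m = 4.267 * 154 = 657.118.
Rounded to nearest integer: 657.

657


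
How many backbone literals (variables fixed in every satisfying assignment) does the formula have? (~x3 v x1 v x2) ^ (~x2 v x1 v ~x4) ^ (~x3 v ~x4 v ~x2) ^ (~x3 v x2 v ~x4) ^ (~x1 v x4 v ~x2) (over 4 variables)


Find all satisfying assignments: 8 model(s).
Check which variables have the same value in every model.
No variable is fixed across all models.
Backbone size = 0.

0


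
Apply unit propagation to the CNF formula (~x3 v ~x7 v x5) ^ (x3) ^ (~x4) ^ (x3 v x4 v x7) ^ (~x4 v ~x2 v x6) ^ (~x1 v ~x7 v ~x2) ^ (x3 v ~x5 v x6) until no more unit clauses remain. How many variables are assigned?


Unit propagation repeatedly assigns the literal in any unit clause, then simplifies.
Assignments in order: x3 = T, x4 = F.
No further unit clauses remain.
Total variables assigned = 2.

2


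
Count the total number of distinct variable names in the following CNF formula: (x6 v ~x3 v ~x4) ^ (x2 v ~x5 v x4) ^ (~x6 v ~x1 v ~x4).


Identify each distinct variable in the formula.
Variables found: x1, x2, x3, x4, x5, x6.
Total distinct variables = 6.

6


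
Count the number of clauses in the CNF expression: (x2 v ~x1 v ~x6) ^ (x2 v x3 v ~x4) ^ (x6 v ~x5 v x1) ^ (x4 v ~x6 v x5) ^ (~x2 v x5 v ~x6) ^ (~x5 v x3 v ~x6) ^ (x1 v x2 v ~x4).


Each group enclosed in parentheses joined by ^ is one clause.
Counting the conjuncts: 7 clauses.

7


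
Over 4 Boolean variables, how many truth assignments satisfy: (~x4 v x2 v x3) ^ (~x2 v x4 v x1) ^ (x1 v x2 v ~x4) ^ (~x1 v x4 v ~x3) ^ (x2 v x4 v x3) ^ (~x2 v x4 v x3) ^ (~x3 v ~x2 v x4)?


Enumerate all 16 truth assignments over 4 variables.
Test each against every clause.
Satisfying assignments found: 6.

6


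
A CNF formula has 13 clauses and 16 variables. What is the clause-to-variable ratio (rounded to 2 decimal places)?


Clause-to-variable ratio = clauses / variables.
13 / 16 = 0.81.

0.81


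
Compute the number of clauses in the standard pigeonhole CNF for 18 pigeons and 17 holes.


The PHP encoding has two parts:
1) At-least-one-hole clauses: 18 (one per pigeon, each with 17 literals).
2) At-most-one-pigeon-per-hole clauses: 17 holes * C(18,2) = 17 * 153 = 2601.
Total clauses = 18 + 2601 = 2619.

2619


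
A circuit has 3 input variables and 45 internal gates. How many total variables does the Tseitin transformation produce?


The Tseitin transformation introduces one auxiliary variable per gate.
Total variables = inputs + gates = 3 + 45 = 48.

48


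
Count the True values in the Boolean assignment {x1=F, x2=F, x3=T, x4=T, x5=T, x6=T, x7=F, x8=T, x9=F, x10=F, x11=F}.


The weight is the number of variables assigned True.
True variables: x3, x4, x5, x6, x8.
Weight = 5.

5


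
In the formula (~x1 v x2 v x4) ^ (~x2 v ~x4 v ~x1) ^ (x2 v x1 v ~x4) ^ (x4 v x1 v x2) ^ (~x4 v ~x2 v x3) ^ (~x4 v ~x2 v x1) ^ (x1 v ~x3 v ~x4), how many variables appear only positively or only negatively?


A pure literal appears in only one polarity across all clauses.
No pure literals found.
Count = 0.

0


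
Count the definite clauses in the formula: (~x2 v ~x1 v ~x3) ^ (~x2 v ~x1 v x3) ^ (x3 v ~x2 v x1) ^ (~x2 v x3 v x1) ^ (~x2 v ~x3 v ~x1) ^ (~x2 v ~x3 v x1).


A definite clause has exactly one positive literal.
Clause 1: 0 positive -> not definite
Clause 2: 1 positive -> definite
Clause 3: 2 positive -> not definite
Clause 4: 2 positive -> not definite
Clause 5: 0 positive -> not definite
Clause 6: 1 positive -> definite
Definite clause count = 2.

2


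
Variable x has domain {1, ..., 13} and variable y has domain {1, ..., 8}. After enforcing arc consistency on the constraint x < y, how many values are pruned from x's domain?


For the constraint x < y, x needs a supporting value in y's domain.
x can be at most 7 (one less than y's maximum).
Valid x values from domain: 7 out of 13.
Pruned = 13 - 7 = 6.

6


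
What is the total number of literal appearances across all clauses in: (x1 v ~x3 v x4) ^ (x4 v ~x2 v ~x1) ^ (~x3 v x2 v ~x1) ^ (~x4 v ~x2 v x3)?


Clause lengths: 3, 3, 3, 3.
Sum = 3 + 3 + 3 + 3 = 12.

12


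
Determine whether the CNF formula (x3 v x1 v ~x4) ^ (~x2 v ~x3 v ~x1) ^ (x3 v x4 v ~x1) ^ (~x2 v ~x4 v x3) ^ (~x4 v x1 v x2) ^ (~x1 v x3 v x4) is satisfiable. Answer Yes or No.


Check all 16 possible truth assignments.
Number of satisfying assignments found: 8.
The formula is satisfiable.

Yes


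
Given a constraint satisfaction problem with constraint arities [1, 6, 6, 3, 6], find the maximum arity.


The arities are: 1, 6, 6, 3, 6.
Scan for the maximum value.
Maximum arity = 6.

6


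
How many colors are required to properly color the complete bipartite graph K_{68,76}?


K_{68,76} is bipartite by definition: the two parts are independent sets, with every edge crossing between them.
Color all vertices in one part with color 1 and all vertices in the other part with color 2.
Since the graph has at least one edge, one color does not suffice.
Chromatic number = 2.

2


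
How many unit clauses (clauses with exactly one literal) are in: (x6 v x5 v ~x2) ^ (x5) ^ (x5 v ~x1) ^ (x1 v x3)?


A unit clause contains exactly one literal.
Unit clauses found: (x5).
Count = 1.

1


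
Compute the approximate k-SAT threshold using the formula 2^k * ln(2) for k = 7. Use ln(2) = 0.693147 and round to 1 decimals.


Using the asymptotic formula: threshold ~ 2^k * ln(2).
2^7 = 128.
128 * 0.693147 = 88.7.

88.7


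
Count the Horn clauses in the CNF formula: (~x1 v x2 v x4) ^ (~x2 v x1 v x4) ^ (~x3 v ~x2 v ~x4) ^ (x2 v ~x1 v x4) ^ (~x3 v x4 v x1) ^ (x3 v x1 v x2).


A Horn clause has at most one positive literal.
Clause 1: 2 positive lit(s) -> not Horn
Clause 2: 2 positive lit(s) -> not Horn
Clause 3: 0 positive lit(s) -> Horn
Clause 4: 2 positive lit(s) -> not Horn
Clause 5: 2 positive lit(s) -> not Horn
Clause 6: 3 positive lit(s) -> not Horn
Total Horn clauses = 1.

1


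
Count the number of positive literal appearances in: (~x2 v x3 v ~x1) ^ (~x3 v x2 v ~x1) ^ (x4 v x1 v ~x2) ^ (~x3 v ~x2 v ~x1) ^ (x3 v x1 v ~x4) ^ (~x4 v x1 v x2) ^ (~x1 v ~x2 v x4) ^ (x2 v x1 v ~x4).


Scan each clause for unnegated literals.
Clause 1: 1 positive; Clause 2: 1 positive; Clause 3: 2 positive; Clause 4: 0 positive; Clause 5: 2 positive; Clause 6: 2 positive; Clause 7: 1 positive; Clause 8: 2 positive.
Total positive literal occurrences = 11.

11


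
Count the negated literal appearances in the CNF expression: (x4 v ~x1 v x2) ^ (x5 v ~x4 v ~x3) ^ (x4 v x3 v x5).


Scan each clause for negated literals.
Clause 1: 1 negative; Clause 2: 2 negative; Clause 3: 0 negative.
Total negative literal occurrences = 3.

3


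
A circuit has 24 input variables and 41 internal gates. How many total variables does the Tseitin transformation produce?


The Tseitin transformation introduces one auxiliary variable per gate.
Total variables = inputs + gates = 24 + 41 = 65.

65


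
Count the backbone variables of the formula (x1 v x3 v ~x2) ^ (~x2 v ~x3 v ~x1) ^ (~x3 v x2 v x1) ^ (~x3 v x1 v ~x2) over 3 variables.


Find all satisfying assignments: 4 model(s).
Check which variables have the same value in every model.
No variable is fixed across all models.
Backbone size = 0.

0


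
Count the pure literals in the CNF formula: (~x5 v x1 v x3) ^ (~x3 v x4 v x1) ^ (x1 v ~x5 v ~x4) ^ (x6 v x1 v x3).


A pure literal appears in only one polarity across all clauses.
Pure literals: x1 (positive only), x5 (negative only), x6 (positive only).
Count = 3.

3


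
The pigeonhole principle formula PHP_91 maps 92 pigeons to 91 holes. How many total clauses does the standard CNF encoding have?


The PHP encoding has two parts:
1) At-least-one-hole clauses: 92 (one per pigeon, each with 91 literals).
2) At-most-one-pigeon-per-hole clauses: 91 holes * C(92,2) = 91 * 4186 = 380926.
Total clauses = 92 + 380926 = 381018.

381018


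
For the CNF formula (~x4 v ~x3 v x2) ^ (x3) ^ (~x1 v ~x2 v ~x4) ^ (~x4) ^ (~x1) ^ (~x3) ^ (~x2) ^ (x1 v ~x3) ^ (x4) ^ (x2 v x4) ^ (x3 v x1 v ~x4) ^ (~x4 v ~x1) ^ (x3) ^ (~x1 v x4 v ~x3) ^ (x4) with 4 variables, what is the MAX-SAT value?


Enumerate all 16 truth assignments.
For each, count how many of the 15 clauses are satisfied.
The formula is not fully satisfiable, so the maximum is below 15.
Maximum simultaneously satisfiable clauses = 11.

11


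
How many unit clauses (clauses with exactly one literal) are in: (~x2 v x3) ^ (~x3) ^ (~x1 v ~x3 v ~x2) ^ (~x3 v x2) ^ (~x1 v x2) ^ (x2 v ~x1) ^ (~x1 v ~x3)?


A unit clause contains exactly one literal.
Unit clauses found: (~x3).
Count = 1.

1


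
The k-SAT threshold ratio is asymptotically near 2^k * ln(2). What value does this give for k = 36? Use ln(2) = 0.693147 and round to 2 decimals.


Using the asymptotic formula: threshold ~ 2^k * ln(2).
2^36 = 68719476736.
68719476736 * 0.693147 = 47632699141.13.

47632699141.13


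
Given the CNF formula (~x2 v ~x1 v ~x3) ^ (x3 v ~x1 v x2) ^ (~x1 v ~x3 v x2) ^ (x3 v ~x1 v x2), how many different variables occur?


Identify each distinct variable in the formula.
Variables found: x1, x2, x3.
Total distinct variables = 3.

3


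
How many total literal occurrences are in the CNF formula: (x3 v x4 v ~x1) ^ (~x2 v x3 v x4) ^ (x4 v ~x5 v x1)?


Clause lengths: 3, 3, 3.
Sum = 3 + 3 + 3 = 9.

9


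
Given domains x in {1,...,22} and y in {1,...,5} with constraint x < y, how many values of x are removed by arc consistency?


For the constraint x < y, x needs a supporting value in y's domain.
x can be at most 4 (one less than y's maximum).
Valid x values from domain: 4 out of 22.
Pruned = 22 - 4 = 18.

18


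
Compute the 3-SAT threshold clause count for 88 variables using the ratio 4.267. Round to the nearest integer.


The 3-SAT phase transition occurs at approximately 4.267 clauses per variable.
m = 4.267 * 88 = 375.496.
Rounded to nearest integer: 375.

375


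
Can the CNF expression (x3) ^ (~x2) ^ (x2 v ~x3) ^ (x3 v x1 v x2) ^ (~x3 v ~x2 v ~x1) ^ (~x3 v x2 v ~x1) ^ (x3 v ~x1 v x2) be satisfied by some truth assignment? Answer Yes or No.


Check all 8 possible truth assignments.
Number of satisfying assignments found: 0.
The formula is unsatisfiable.

No


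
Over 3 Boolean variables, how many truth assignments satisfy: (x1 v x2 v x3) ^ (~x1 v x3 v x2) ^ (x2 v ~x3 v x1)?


Enumerate all 8 truth assignments over 3 variables.
Test each against every clause.
Satisfying assignments found: 5.

5


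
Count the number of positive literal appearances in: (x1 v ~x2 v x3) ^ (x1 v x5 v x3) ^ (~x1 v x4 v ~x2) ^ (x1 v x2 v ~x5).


Scan each clause for unnegated literals.
Clause 1: 2 positive; Clause 2: 3 positive; Clause 3: 1 positive; Clause 4: 2 positive.
Total positive literal occurrences = 8.

8


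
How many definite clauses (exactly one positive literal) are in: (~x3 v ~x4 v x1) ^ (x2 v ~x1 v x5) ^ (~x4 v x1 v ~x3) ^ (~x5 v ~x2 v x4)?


A definite clause has exactly one positive literal.
Clause 1: 1 positive -> definite
Clause 2: 2 positive -> not definite
Clause 3: 1 positive -> definite
Clause 4: 1 positive -> definite
Definite clause count = 3.

3


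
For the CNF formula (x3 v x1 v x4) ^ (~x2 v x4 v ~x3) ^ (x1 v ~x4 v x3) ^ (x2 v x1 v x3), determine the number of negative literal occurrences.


Scan each clause for negated literals.
Clause 1: 0 negative; Clause 2: 2 negative; Clause 3: 1 negative; Clause 4: 0 negative.
Total negative literal occurrences = 3.

3


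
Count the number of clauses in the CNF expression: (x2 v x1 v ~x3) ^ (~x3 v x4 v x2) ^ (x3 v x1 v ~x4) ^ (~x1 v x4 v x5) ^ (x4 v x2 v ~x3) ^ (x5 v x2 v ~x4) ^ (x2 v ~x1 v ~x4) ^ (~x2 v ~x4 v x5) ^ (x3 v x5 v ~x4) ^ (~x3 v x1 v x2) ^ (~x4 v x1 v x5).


Each group enclosed in parentheses joined by ^ is one clause.
Counting the conjuncts: 11 clauses.

11


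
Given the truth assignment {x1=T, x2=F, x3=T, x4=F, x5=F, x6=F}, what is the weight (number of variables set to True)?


The weight is the number of variables assigned True.
True variables: x1, x3.
Weight = 2.

2


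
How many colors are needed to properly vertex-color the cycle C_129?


An odd cycle cannot be 2-colored: alternating two colors around the cycle returns to the start with a conflict.
Since 129 is odd, three colors are required (and three suffice).
Chromatic number = 3.

3


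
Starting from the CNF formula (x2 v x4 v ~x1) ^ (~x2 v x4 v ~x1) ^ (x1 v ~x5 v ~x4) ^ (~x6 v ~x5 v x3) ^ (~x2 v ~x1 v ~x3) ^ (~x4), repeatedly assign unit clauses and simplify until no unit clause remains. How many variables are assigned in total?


Unit propagation repeatedly assigns the literal in any unit clause, then simplifies.
Assignments in order: x4 = F.
No further unit clauses remain.
Total variables assigned = 1.

1


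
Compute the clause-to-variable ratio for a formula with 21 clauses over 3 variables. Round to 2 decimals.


Clause-to-variable ratio = clauses / variables.
21 / 3 = 7.0.

7.0


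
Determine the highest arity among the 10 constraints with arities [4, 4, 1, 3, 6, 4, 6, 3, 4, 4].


The arities are: 4, 4, 1, 3, 6, 4, 6, 3, 4, 4.
Scan for the maximum value.
Maximum arity = 6.

6


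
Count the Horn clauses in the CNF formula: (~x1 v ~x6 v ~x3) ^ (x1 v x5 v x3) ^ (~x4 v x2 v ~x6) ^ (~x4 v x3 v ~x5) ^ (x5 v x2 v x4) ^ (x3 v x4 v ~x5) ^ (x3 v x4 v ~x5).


A Horn clause has at most one positive literal.
Clause 1: 0 positive lit(s) -> Horn
Clause 2: 3 positive lit(s) -> not Horn
Clause 3: 1 positive lit(s) -> Horn
Clause 4: 1 positive lit(s) -> Horn
Clause 5: 3 positive lit(s) -> not Horn
Clause 6: 2 positive lit(s) -> not Horn
Clause 7: 2 positive lit(s) -> not Horn
Total Horn clauses = 3.

3


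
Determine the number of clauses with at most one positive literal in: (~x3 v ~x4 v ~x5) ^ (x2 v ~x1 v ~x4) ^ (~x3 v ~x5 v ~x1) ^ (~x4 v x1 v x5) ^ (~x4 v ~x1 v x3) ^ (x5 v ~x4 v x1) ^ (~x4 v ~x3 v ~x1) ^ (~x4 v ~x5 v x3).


A Horn clause has at most one positive literal.
Clause 1: 0 positive lit(s) -> Horn
Clause 2: 1 positive lit(s) -> Horn
Clause 3: 0 positive lit(s) -> Horn
Clause 4: 2 positive lit(s) -> not Horn
Clause 5: 1 positive lit(s) -> Horn
Clause 6: 2 positive lit(s) -> not Horn
Clause 7: 0 positive lit(s) -> Horn
Clause 8: 1 positive lit(s) -> Horn
Total Horn clauses = 6.

6


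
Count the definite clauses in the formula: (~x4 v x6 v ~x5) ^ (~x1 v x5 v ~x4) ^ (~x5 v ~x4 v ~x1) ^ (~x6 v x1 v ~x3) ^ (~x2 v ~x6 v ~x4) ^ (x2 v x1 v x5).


A definite clause has exactly one positive literal.
Clause 1: 1 positive -> definite
Clause 2: 1 positive -> definite
Clause 3: 0 positive -> not definite
Clause 4: 1 positive -> definite
Clause 5: 0 positive -> not definite
Clause 6: 3 positive -> not definite
Definite clause count = 3.

3


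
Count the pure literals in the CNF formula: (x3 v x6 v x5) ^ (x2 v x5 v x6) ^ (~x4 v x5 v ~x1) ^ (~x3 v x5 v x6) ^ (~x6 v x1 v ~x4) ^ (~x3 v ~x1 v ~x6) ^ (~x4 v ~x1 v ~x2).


A pure literal appears in only one polarity across all clauses.
Pure literals: x4 (negative only), x5 (positive only).
Count = 2.

2


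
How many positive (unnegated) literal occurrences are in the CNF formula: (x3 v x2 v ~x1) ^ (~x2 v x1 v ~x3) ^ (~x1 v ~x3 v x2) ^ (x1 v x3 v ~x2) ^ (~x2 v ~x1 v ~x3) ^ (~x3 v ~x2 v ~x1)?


Scan each clause for unnegated literals.
Clause 1: 2 positive; Clause 2: 1 positive; Clause 3: 1 positive; Clause 4: 2 positive; Clause 5: 0 positive; Clause 6: 0 positive.
Total positive literal occurrences = 6.

6


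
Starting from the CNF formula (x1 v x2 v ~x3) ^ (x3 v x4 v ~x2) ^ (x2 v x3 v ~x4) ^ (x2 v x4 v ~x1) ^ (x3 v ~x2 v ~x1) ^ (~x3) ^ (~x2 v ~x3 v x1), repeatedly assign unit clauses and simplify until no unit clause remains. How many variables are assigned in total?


Unit propagation repeatedly assigns the literal in any unit clause, then simplifies.
Assignments in order: x3 = F.
No further unit clauses remain.
Total variables assigned = 1.

1


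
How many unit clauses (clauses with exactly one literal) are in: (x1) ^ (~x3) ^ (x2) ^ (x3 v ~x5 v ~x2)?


A unit clause contains exactly one literal.
Unit clauses found: (x1), (~x3), (x2).
Count = 3.

3


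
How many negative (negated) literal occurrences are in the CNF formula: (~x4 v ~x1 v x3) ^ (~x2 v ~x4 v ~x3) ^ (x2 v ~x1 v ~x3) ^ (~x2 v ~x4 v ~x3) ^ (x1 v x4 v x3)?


Scan each clause for negated literals.
Clause 1: 2 negative; Clause 2: 3 negative; Clause 3: 2 negative; Clause 4: 3 negative; Clause 5: 0 negative.
Total negative literal occurrences = 10.

10


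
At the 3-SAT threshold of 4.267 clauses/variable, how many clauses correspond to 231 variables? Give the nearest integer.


The 3-SAT phase transition occurs at approximately 4.267 clauses per variable.
m = 4.267 * 231 = 985.677.
Rounded to nearest integer: 986.

986


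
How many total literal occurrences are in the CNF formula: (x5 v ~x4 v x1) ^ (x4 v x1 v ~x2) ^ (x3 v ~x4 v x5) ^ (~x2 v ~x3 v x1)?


Clause lengths: 3, 3, 3, 3.
Sum = 3 + 3 + 3 + 3 = 12.

12


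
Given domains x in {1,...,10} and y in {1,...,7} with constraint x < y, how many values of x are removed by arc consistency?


For the constraint x < y, x needs a supporting value in y's domain.
x can be at most 6 (one less than y's maximum).
Valid x values from domain: 6 out of 10.
Pruned = 10 - 6 = 4.

4


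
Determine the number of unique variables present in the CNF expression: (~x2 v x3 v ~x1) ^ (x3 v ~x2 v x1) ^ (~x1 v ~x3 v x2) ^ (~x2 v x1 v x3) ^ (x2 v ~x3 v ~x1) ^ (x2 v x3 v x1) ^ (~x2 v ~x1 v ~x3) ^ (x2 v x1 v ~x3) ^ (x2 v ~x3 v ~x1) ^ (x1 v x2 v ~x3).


Identify each distinct variable in the formula.
Variables found: x1, x2, x3.
Total distinct variables = 3.

3


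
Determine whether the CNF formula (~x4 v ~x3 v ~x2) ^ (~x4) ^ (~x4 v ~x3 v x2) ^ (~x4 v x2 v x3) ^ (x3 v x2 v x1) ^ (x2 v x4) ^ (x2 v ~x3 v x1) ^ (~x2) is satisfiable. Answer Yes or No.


Check all 16 possible truth assignments.
Number of satisfying assignments found: 0.
The formula is unsatisfiable.

No


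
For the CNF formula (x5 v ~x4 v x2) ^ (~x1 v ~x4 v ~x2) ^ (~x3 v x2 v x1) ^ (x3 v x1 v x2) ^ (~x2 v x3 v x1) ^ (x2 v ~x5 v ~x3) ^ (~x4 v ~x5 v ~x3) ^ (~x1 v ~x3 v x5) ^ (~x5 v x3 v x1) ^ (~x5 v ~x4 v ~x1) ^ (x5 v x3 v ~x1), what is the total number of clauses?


Each group enclosed in parentheses joined by ^ is one clause.
Counting the conjuncts: 11 clauses.

11


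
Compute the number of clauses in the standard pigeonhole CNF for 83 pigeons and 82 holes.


The PHP encoding has two parts:
1) At-least-one-hole clauses: 83 (one per pigeon, each with 82 literals).
2) At-most-one-pigeon-per-hole clauses: 82 holes * C(83,2) = 82 * 3403 = 279046.
Total clauses = 83 + 279046 = 279129.

279129


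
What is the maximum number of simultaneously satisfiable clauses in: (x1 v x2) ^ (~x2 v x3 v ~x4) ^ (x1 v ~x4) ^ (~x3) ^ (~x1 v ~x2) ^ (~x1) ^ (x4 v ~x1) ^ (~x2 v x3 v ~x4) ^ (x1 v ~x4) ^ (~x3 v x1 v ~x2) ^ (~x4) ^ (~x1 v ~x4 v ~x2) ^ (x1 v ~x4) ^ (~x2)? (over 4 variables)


Enumerate all 16 truth assignments.
For each, count how many of the 14 clauses are satisfied.
The formula is not fully satisfiable, so the maximum is below 14.
Maximum simultaneously satisfiable clauses = 13.

13


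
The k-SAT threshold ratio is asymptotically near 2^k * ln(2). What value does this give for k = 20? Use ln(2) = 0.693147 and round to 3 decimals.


Using the asymptotic formula: threshold ~ 2^k * ln(2).
2^20 = 1048576.
1048576 * 0.693147 = 726817.309.

726817.309


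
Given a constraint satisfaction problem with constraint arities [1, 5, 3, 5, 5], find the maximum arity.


The arities are: 1, 5, 3, 5, 5.
Scan for the maximum value.
Maximum arity = 5.

5


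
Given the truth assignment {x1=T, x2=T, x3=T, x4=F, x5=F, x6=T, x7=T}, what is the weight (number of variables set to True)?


The weight is the number of variables assigned True.
True variables: x1, x2, x3, x6, x7.
Weight = 5.

5


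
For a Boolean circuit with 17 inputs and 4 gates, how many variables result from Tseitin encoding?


The Tseitin transformation introduces one auxiliary variable per gate.
Total variables = inputs + gates = 17 + 4 = 21.

21


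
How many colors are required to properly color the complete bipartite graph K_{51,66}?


K_{51,66} is bipartite by definition: the two parts are independent sets, with every edge crossing between them.
Color all vertices in one part with color 1 and all vertices in the other part with color 2.
Since the graph has at least one edge, one color does not suffice.
Chromatic number = 2.

2


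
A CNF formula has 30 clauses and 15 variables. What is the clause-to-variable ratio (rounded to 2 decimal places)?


Clause-to-variable ratio = clauses / variables.
30 / 15 = 2.0.

2.0


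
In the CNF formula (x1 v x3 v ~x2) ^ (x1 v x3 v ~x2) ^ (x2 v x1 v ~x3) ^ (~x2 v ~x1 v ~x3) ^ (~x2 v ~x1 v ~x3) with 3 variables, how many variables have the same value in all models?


Find all satisfying assignments: 5 model(s).
Check which variables have the same value in every model.
No variable is fixed across all models.
Backbone size = 0.

0


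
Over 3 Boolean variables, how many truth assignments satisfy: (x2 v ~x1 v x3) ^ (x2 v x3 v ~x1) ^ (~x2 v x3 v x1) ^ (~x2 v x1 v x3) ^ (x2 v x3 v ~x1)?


Enumerate all 8 truth assignments over 3 variables.
Test each against every clause.
Satisfying assignments found: 6.

6


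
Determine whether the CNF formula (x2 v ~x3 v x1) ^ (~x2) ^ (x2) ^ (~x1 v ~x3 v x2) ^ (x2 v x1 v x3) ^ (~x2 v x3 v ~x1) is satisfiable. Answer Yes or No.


Check all 8 possible truth assignments.
Number of satisfying assignments found: 0.
The formula is unsatisfiable.

No


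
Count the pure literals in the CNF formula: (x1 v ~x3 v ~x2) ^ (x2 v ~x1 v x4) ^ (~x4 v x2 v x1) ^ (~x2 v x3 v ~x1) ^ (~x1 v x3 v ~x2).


A pure literal appears in only one polarity across all clauses.
No pure literals found.
Count = 0.

0


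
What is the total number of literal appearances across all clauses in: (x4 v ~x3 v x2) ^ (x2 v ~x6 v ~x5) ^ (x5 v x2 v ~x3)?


Clause lengths: 3, 3, 3.
Sum = 3 + 3 + 3 = 9.

9


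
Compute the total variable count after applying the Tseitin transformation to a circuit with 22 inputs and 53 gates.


The Tseitin transformation introduces one auxiliary variable per gate.
Total variables = inputs + gates = 22 + 53 = 75.

75


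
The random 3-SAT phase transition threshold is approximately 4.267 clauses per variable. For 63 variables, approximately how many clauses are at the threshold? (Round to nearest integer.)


The 3-SAT phase transition occurs at approximately 4.267 clauses per variable.
m = 4.267 * 63 = 268.821.
Rounded to nearest integer: 269.

269


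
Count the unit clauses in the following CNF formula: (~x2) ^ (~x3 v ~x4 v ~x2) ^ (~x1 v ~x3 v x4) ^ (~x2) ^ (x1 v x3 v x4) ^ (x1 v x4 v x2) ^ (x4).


A unit clause contains exactly one literal.
Unit clauses found: (~x2), (~x2), (x4).
Count = 3.

3


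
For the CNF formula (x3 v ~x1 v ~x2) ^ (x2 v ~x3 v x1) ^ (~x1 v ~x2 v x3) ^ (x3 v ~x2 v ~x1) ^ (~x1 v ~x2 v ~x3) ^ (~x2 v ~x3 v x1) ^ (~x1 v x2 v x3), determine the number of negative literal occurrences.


Scan each clause for negated literals.
Clause 1: 2 negative; Clause 2: 1 negative; Clause 3: 2 negative; Clause 4: 2 negative; Clause 5: 3 negative; Clause 6: 2 negative; Clause 7: 1 negative.
Total negative literal occurrences = 13.

13


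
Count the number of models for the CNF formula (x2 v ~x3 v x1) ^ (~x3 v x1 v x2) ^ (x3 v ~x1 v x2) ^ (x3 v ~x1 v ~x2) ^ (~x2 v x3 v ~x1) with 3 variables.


Enumerate all 8 truth assignments over 3 variables.
Test each against every clause.
Satisfying assignments found: 5.

5


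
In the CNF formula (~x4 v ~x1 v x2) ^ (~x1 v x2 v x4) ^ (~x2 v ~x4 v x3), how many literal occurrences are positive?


Scan each clause for unnegated literals.
Clause 1: 1 positive; Clause 2: 2 positive; Clause 3: 1 positive.
Total positive literal occurrences = 4.

4


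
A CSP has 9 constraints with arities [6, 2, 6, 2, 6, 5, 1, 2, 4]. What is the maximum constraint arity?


The arities are: 6, 2, 6, 2, 6, 5, 1, 2, 4.
Scan for the maximum value.
Maximum arity = 6.

6


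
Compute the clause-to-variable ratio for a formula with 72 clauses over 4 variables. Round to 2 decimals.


Clause-to-variable ratio = clauses / variables.
72 / 4 = 18.0.

18.0


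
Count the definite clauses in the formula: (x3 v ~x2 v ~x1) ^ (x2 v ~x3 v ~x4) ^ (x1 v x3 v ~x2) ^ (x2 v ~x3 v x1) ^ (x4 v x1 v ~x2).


A definite clause has exactly one positive literal.
Clause 1: 1 positive -> definite
Clause 2: 1 positive -> definite
Clause 3: 2 positive -> not definite
Clause 4: 2 positive -> not definite
Clause 5: 2 positive -> not definite
Definite clause count = 2.

2


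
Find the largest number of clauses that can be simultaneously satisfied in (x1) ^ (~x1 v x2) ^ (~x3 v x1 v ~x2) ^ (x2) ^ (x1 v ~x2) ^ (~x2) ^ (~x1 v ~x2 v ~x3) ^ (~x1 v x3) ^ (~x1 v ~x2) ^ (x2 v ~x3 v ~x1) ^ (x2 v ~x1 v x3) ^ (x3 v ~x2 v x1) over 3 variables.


Enumerate all 8 truth assignments.
For each, count how many of the 12 clauses are satisfied.
The formula is not fully satisfiable, so the maximum is below 12.
Maximum simultaneously satisfiable clauses = 10.

10
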